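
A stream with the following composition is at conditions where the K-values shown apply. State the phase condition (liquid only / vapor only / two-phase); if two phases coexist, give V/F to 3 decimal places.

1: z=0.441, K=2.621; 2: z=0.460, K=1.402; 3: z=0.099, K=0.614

ΣzᵢKᵢ = 1.862; Σzᵢ/Kᵢ = 0.658.
Since Σzᵢ/Kᵢ < 1 the mixture is above its dew point — single vapor phase.

vapor only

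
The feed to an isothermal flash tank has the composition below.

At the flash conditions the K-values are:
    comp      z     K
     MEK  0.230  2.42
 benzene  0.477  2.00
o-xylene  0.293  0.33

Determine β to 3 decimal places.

β = 0.794

Material balance + equilibrium reduce to Σ zᵢ(Kᵢ−1)/(1+β(Kᵢ−1)) = 0.
Check two-phase: ΣzᵢKᵢ = 1.607 > 1 and Σzᵢ/Kᵢ = 1.221 > 1, so g(0) = 0.607 > 0 and g(1) = -0.221 < 0.
Iterate (Newton) starting at β = 0.5:
  β = 0.500: g = 0.2138, g' = -0.668 → β = 0.820
  β = 0.820: g = -0.0227, g' = -0.891 → β = 0.795
  β = 0.795: g = -0.0005, g' = -0.852 → β = 0.794
Converged at β = 0.794.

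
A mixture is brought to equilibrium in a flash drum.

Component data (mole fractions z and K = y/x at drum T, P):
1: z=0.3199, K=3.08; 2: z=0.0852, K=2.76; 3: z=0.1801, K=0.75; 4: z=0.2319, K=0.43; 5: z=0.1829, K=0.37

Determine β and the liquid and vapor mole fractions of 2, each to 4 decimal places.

Let β = V/F and solve Σ zᵢ(Kᵢ−1)/(1+β(Kᵢ−1)) = 0.
Check two-phase: ΣzᵢKᵢ = 1.5229 > 1 and Σzᵢ/Kᵢ = 1.4085 > 1, so g(0) = 0.5229 > 0 and g(1) = -0.4085 < 0.
Iterate (Newton) starting at β = 0.5:
  β = 0.5000: g = 0.00139, g' = -0.7240 → β = 0.5019
Converged at β = 0.5019.
Compositions from xᵢ = zᵢ/(1+β(Kᵢ−1)), yᵢ = Kᵢxᵢ:
  1: x = 0.1565, y = 0.4820
  2: x = 0.0452, y = 0.1249
  3: x = 0.2059, y = 0.1545
  4: x = 0.3248, y = 0.1397
  5: x = 0.2675, y = 0.0990

β = 0.5019, x_2 = 0.0452, y_2 = 0.1249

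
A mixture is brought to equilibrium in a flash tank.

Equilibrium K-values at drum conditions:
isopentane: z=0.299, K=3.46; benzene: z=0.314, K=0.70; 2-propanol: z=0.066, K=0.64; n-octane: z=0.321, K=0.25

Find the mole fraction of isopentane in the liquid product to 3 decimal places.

x_isopentane = 0.177

Rachford–Rice: g(ψ) = Σ zᵢ(Kᵢ−1)/(1+ψ(Kᵢ−1)) = 0.
Feasibility: ΣzᵢKᵢ = 1.377, Σzᵢ/Kᵢ = 1.922 — both > 1, two phases present.
Newton–Raphson from ψ = 0.38:
  ψ = 0.380: g = -0.0904, g' = -0.884 → ψ = 0.278
  ψ = 0.278: g = 0.0037, g' = -0.971 → ψ = 0.282
Converged at ψ = 0.282.
Compositions from xᵢ = zᵢ/(1+ψ(Kᵢ−1)), yᵢ = Kᵢxᵢ:
  isopentane: x = 0.177, y = 0.611
  benzene: x = 0.343, y = 0.240
  2-propanol: x = 0.073, y = 0.047
  n-octane: x = 0.407, y = 0.102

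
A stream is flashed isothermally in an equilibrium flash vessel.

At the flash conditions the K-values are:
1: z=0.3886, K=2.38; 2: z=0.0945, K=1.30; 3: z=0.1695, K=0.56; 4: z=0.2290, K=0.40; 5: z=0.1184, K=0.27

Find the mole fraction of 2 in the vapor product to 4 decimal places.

Material balance + equilibrium reduce to Σ zᵢ(Kᵢ−1)/(1+β(Kᵢ−1)) = 0.
Feasibility: ΣzᵢKᵢ = 1.2662, Σzᵢ/Kᵢ = 1.5497 — both > 1, two phases present.
Iterate (Newton) starting at β = 0.5:
  β = 0.5000: g = -0.08604, g' = -0.6442 → β = 0.3664
  β = 0.3664: g = -0.00133, g' = -0.6330 → β = 0.3643
Converged at β = 0.3643.
Compositions from xᵢ = zᵢ/(1+β(Kᵢ−1)), yᵢ = Kᵢxᵢ:
  1: x = 0.2586, y = 0.6154
  2: x = 0.0852, y = 0.1107
  3: x = 0.2019, y = 0.1130
  4: x = 0.2931, y = 0.1172
  5: x = 0.1613, y = 0.0436

y_2 = 0.1107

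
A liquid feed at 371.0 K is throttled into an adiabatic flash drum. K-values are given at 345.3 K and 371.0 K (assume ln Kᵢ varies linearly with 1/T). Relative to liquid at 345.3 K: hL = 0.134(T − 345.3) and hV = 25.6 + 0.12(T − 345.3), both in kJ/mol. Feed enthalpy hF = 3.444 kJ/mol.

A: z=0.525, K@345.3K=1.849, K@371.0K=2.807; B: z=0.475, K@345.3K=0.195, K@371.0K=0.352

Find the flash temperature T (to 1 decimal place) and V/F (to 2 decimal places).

T = 346.7 K, V/F = 0.13

Adiabatic flash: solve Rachford–Rice at each trial T, then check hF = ψ·hV(T) + (1−ψ)·hL(T).
  T = 345.3 K: K = (1.849, 0.195), RR gives ψ = 0.093, H_out = 2.373 kJ/mol
  T = 371.0 K: K = (2.807, 0.352), RR gives ψ = 0.547, H_out = 17.258 kJ/mol
  T = 358.1 K: K = (2.293, 0.264), RR gives ψ = 0.347, H_out = 10.525 kJ/mol
  T = 351.7 K: K = (2.063, 0.228), RR gives ψ = 0.233, H_out = 6.804 kJ/mol
  T = 348.5 K: K = (1.954, 0.211), RR gives ψ = 0.167, H_out = 4.709 kJ/mol
  T = 346.9 K: K = (1.901, 0.203), RR gives ψ = 0.131, H_out = 3.577 kJ/mol
Linear interpolation between T = 345.3 (H_out = 2.373) and T = 346.9 (H_out = 3.577) on hF = 3.444 gives T ≈ 346.7 K, at which ψ = 0.13.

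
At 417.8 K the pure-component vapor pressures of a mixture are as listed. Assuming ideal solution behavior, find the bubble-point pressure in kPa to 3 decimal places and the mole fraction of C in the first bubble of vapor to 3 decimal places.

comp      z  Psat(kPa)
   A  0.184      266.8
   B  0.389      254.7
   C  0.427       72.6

At the bubble point ψ → 0, so ΣzᵢKᵢ = 1 with Kᵢ = Pᵢˢᵃᵗ/P ⇒ P = ΣzᵢPᵢˢᵃᵗ.
P = 0.184·266.8 + 0.389·254.7 + 0.427·72.6 = 179.170 kPa
yᵢ = zᵢPᵢˢᵃᵗ/P ⇒ y_C = 0.427·72.6/179.170 = 0.173

Pbub = 179.170 kPa, y_C = 0.173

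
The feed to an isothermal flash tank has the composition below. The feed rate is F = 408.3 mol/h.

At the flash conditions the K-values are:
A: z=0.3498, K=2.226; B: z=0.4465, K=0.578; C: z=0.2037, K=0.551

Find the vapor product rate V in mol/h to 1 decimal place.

V = 115.2 mol/h

Rachford–Rice: g(V/F) = Σ zᵢ(Kᵢ−1)/(1+V/F(Kᵢ−1)) = 0.
Check two-phase: ΣzᵢKᵢ = 1.1490 > 1 and Σzᵢ/Kᵢ = 1.2993 > 1, so g(0) = 0.1490 > 0 and g(1) = -0.2993 < 0.
Iterate (Newton) starting at V/F = 0.68:
  V/F = 0.6800: g = -0.16204, g' = -0.3979 → V/F = 0.2727
  V/F = 0.2727: g = 0.00424, g' = -0.4502 → V/F = 0.2821
  V/F = 0.2821: g = 0.00002, g' = -0.4466 → V/F = 0.2822
Converged at V/F = 0.2822.
Then V = V/F·F = 0.2822·408.3 = 115.2 mol/h and L = F − V = 293.1 mol/h.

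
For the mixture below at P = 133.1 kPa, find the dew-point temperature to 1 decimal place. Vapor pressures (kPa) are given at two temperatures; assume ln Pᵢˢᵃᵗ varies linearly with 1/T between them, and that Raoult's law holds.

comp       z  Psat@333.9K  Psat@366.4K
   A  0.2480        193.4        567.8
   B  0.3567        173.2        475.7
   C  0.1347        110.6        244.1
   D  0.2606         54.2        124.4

Dew-point temperature: Σzᵢ·P/Pᵢˢᵃᵗ(T) = 1. Interpolate ln Pᵢˢᵃᵗ = aᵢ + bᵢ/T.
  T = 333.9 K: ΣzᵢP/Pᵢˢᵃᵗ = 1.2469
  T = 366.4 K: ΣzᵢP/Pᵢˢᵃᵗ = 0.5102
  T = 350.1 K: ΣzᵢP/Pᵢˢᵃᵗ = 0.7813
  T = 342.0 K: ΣzᵢP/Pᵢˢᵃᵗ = 0.9812
  T = 337.9 K: ΣzᵢP/Pᵢˢᵃᵗ = 1.1060
  T = 339.9 K: ΣzᵢP/Pᵢˢᵃᵗ = 1.0428
  T = 340.9 K: ΣzᵢP/Pᵢˢᵃᵗ = 1.0129
Interpolating between 340.9 K and 342.0 K gives T ≈ 341.3 K.

T = 341.3 K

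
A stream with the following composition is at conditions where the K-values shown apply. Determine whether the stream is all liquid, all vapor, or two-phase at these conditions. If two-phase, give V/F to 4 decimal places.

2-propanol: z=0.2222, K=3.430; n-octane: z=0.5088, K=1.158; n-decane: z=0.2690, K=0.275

ΣzᵢKᵢ = 1.4253; Σzᵢ/Kᵢ = 1.4823.
Both exceed 1, so a two-phase solution exists.
Material balance + equilibrium reduce to Σ zᵢ(Kᵢ−1)/(1+ψ(Kᵢ−1)) = 0.
Newton iteration, ψ⁰ = 0.35:
  ψ = 0.3500: g = 0.10662, g' = -0.6485 → ψ = 0.5144
  ψ = 0.5144: g = 0.00330, g' = -0.6296 → ψ = 0.5197
Converged at ψ = 0.5197.

two-phase, V/F = 0.5197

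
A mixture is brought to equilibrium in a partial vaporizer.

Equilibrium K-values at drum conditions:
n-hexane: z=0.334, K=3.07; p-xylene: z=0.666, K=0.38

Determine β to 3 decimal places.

Let β = V/F and solve Σ zᵢ(Kᵢ−1)/(1+β(Kᵢ−1)) = 0.
Check two-phase: ΣzᵢKᵢ = 1.278 > 1 and Σzᵢ/Kᵢ = 1.861 > 1, so g(0) = 0.278 > 0 and g(1) = -0.861 < 0.
Binary case is linear: z₁(K₁−1)(1+β(K₂−1)) + z₂(K₂−1)(1+β(K₁−1)) = 0
⇒ β = [z₁(K₁−1)+z₂(K₂−1)] / [−(K₁−1)(K₂−1)] = 0.2785/1.2834 = 0.217

β = 0.217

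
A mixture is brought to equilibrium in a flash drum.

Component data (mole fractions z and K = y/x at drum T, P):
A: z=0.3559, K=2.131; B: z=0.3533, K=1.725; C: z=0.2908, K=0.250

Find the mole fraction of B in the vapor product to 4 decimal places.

y_B = 0.4190

Rachford–Rice: g(ψ) = Σ zᵢ(Kᵢ−1)/(1+ψ(Kᵢ−1)) = 0.
Feasibility: ΣzᵢKᵢ = 1.4406, Σzᵢ/Kᵢ = 1.5350 — both > 1, two phases present.
Newton–Raphson from ψ = 0.5:
  ψ = 0.5000: g = 0.09616, g' = -0.7045 → ψ = 0.6365
  ψ = 0.6365: g = -0.00799, g' = -0.8397 → ψ = 0.6270
  ψ = 0.6270: g = -0.00006, g' = -0.8264 → ψ = 0.6269
Converged at ψ = 0.6269.
Compositions from xᵢ = zᵢ/(1+ψ(Kᵢ−1)), yᵢ = Kᵢxᵢ:
  A: x = 0.2082, y = 0.4438
  B: x = 0.2429, y = 0.4190
  C: x = 0.5488, y = 0.1372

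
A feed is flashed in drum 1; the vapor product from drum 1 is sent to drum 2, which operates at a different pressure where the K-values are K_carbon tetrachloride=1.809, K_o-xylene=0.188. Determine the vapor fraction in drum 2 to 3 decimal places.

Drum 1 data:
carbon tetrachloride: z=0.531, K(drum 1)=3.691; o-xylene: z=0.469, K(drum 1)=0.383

Drum 1:
Let ψ₁ = V/F and solve Σ zᵢ(Kᵢ−1)/(1+ψ₁(Kᵢ−1)) = 0.
g(0) = ΣzᵢKᵢ − 1 = 1.140 and g(1) = 1 − Σzᵢ/Kᵢ = -0.368, so a root lies in (0, 1).
Newton–Raphson from ψ₁ = 0.31:
  ψ₁ = 0.310: g = 0.4212, g' = -1.416 → ψ₁ = 0.607
  ψ₁ = 0.607: g = 0.0795, g' = -1.011 → ψ₁ = 0.686
Converged at ψ₁ = 0.686.
Drum-1 compositions:
  carbon tetrachloride: x = 0.187, y = 0.688
  o-xylene: x = 0.813, y = 0.312
Drum-2 feed = drum-1 vapor: z₂ = (0.6884, 0.3116).
Drum 2:
Binary case is linear: z₁(K₁−1)(1+ψ₂(K₂−1)) + z₂(K₂−1)(1+ψ₂(K₁−1)) = 0
⇒ ψ₂ = [z₁(K₁−1)+z₂(K₂−1)] / [−(K₁−1)(K₂−1)] = 0.3040/0.6569 = 0.463
  carbon tetrachloride: x = 0.501, y = 0.906
  o-xylene: x = 0.499, y = 0.094

V/F (drum 2) = 0.463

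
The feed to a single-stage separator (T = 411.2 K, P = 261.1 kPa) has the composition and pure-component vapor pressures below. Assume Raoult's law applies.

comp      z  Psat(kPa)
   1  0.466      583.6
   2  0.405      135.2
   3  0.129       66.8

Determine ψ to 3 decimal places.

Raoult's law: Kᵢ = Pᵢˢᵃᵗ/P = Pᵢˢᵃᵗ/261.1.
  K_1 = 583.6/261.1 = 2.23516, K_2 = 135.2/261.1 = 0.51781, K_3 = 66.8/261.1 = 0.25584
Newton iteration, ψ⁰ = 0.5:
  ψ = 0.500: g = -0.0544, g' = -0.616 → ψ = 0.412
  ψ = 0.412: g = -0.0005, g' = -0.607 → ψ = 0.411
Converged at ψ = 0.411.

ψ = 0.411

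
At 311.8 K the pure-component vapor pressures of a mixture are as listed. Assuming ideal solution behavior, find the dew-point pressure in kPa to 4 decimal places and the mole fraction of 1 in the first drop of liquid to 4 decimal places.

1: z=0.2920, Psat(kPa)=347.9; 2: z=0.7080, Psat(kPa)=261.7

Pdew = 282.1106 kPa, x_1 = 0.2368

At the dew point ψ → 1, so Σzᵢ/Kᵢ = 1 with Kᵢ = Pᵢˢᵃᵗ/P ⇒ 1/P = Σzᵢ/Pᵢˢᵃᵗ.
1/P = 0.2920/347.9 + 0.7080/261.7 = 0.0035447 ⇒ P = 282.1106 kPa
xᵢ = zᵢP/Pᵢˢᵃᵗ ⇒ x_1 = 0.2920·282.1106/347.9 = 0.2368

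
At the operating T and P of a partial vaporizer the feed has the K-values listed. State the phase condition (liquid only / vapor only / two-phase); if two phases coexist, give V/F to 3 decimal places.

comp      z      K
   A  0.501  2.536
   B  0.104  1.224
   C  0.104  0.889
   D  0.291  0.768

ΣzᵢKᵢ = 1.714; Σzᵢ/Kᵢ = 0.778.
Since Σzᵢ/Kᵢ < 1 the mixture is above its dew point — single vapor phase.

vapor only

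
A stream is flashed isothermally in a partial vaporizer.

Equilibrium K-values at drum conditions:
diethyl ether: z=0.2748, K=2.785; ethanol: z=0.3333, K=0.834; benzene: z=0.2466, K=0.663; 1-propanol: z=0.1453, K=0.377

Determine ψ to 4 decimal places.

ψ = 0.4233

Material balance + equilibrium reduce to Σ zᵢ(Kᵢ−1)/(1+ψ(Kᵢ−1)) = 0.
Feasibility: ΣzᵢKᵢ = 1.2616, Σzᵢ/Kᵢ = 1.2557 — both > 1, two phases present.
Newton–Raphson from ψ = 0.5:
  ψ = 0.5000: g = -0.03257, g' = -0.4149 → ψ = 0.4215
  ψ = 0.4215: g = 0.00081, g' = -0.4375 → ψ = 0.4233
Converged at ψ = 0.4233.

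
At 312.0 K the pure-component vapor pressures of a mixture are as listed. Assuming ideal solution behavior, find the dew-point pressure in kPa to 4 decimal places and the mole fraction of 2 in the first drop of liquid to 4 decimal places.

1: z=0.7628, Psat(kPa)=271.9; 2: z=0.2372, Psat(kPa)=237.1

At the dew point ψ → 1, so Σzᵢ/Kᵢ = 1 with Kᵢ = Pᵢˢᵃᵗ/P ⇒ 1/P = Σzᵢ/Pᵢˢᵃᵗ.
1/P = 0.7628/271.9 + 0.2372/237.1 = 0.0038059 ⇒ P = 262.7524 kPa
xᵢ = zᵢP/Pᵢˢᵃᵗ ⇒ x_2 = 0.2372·262.7524/237.1 = 0.2629

Pdew = 262.7524 kPa, x_2 = 0.2629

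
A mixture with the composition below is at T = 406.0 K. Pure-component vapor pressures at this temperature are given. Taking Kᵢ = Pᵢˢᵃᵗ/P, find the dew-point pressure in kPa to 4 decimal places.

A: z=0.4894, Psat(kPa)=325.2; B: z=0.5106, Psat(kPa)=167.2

At the dew point ψ → 1, so Σzᵢ/Kᵢ = 1 with Kᵢ = Pᵢˢᵃᵗ/P ⇒ 1/P = Σzᵢ/Pᵢˢᵃᵗ.
1/P = 0.4894/325.2 + 0.5106/167.2 = 0.0045587 ⇒ P = 219.3585 kPa

Pdew = 219.3585 kPa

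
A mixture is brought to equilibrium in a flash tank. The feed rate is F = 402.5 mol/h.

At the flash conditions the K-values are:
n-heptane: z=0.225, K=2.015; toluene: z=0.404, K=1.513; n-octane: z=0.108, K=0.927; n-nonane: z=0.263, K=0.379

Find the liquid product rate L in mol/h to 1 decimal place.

L = 130.8 mol/h

Rachford–Rice: g(V/F) = Σ zᵢ(Kᵢ−1)/(1+V/F(Kᵢ−1)) = 0.
g(0) = ΣzᵢKᵢ − 1 = 0.264 and g(1) = 1 − Σzᵢ/Kᵢ = -0.189, so a root lies in (0, 1).
Newton–Raphson from V/F = 0.57:
  V/F = 0.570: g = 0.0440, g' = -0.400 → V/F = 0.680
  V/F = 0.680: g = -0.0022, g' = -0.444 → V/F = 0.675
Converged at V/F = 0.675.
Then V = V/F·F = 0.6750·402.5 = 271.7 mol/h and L = F − V = 130.8 mol/h.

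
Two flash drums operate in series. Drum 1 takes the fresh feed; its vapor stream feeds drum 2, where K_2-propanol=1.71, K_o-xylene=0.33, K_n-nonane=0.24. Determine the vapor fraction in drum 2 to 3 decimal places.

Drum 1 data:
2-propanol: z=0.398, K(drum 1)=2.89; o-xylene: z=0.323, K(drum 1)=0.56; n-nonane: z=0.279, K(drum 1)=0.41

Drum 1:
Let ψ₁ = V/F and solve Σ zᵢ(Kᵢ−1)/(1+ψ₁(Kᵢ−1)) = 0.
Check two-phase: ΣzᵢKᵢ = 1.445 > 1 and Σzᵢ/Kᵢ = 1.395 > 1, so g(0) = 0.445 > 0 and g(1) = -0.395 < 0.
Newton iteration, ψ₁⁰ = 0.5:
  ψ₁ = 0.500: g = -0.0289, g' = -0.674 → ψ₁ = 0.457
Converged at ψ₁ = 0.457.
Drum-1 compositions:
  2-propanol: x = 0.213, y = 0.617
  o-xylene: x = 0.404, y = 0.226
  n-nonane: x = 0.382, y = 0.157
Drum-2 feed = drum-1 vapor: z₂ = (0.6169, 0.2265, 0.1567).
Drum 2:
Rachford–Rice: g(ψ₂) = Σ zᵢ(Kᵢ−1)/(1+ψ₂(Kᵢ−1)) = 0.
Feasibility: ΣzᵢKᵢ = 1.167, Σzᵢ/Kᵢ = 1.700 — both > 1, two phases present.
Newton iteration, ψ₂⁰ = 0.5:
  ψ₂ = 0.500: g = -0.0970, g' = -0.635 → ψ₂ = 0.347
  ψ₂ = 0.347: g = -0.0081, g' = -0.540 → ψ₂ = 0.332
Converged at ψ₂ = 0.332.
  2-propanol: x = 0.499, y = 0.854
  o-xylene: x = 0.291, y = 0.096
  n-nonane: x = 0.210, y = 0.050

V/F (drum 2) = 0.332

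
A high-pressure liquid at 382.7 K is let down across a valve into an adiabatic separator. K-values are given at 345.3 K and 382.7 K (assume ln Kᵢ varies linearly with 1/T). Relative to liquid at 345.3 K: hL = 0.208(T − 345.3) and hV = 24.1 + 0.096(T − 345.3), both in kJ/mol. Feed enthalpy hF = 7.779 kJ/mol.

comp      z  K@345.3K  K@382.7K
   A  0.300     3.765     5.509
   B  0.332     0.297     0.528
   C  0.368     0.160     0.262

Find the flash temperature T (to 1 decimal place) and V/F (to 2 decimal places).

Adiabatic flash: solve Rachford–Rice at each trial T, then check hF = ψ·hV(T) + (1−ψ)·hL(T).
  T = 345.3 K: K = (3.765, 0.297, 0.160), RR gives ψ = 0.134, H_out = 3.219 kJ/mol
  T = 382.7 K: K = (5.509, 0.528, 0.262), RR gives ψ = 0.329, H_out = 14.337 kJ/mol
  T = 364.0 K: K = (4.599, 0.402, 0.207), RR gives ψ = 0.232, H_out = 9.000 kJ/mol
  T = 354.6 K: K = (4.170, 0.347, 0.183), RR gives ψ = 0.184, H_out = 6.178 kJ/mol
  T = 359.3 K: K = (4.382, 0.374, 0.195), RR gives ψ = 0.208, H_out = 7.606 kJ/mol
  T = 361.6 K: K = (4.488, 0.387, 0.201), RR gives ψ = 0.220, H_out = 8.292 kJ/mol
Linear interpolation between T = 359.3 (H_out = 7.606) and T = 361.6 (H_out = 8.292) on hF = 7.779 gives T ≈ 359.9 K, at which ψ = 0.21.

T = 359.9 K, V/F = 0.21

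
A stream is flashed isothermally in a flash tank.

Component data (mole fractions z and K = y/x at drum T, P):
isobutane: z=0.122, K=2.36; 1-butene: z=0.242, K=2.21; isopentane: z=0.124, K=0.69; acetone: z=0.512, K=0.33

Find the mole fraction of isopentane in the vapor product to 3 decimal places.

y_isopentane = 0.088

Rachford–Rice: g(ψ) = Σ zᵢ(Kᵢ−1)/(1+ψ(Kᵢ−1)) = 0.
g(0) = ΣzᵢKᵢ − 1 = 0.077 and g(1) = 1 − Σzᵢ/Kᵢ = -0.892, so a root lies in (0, 1).
Newton iteration, ψ⁰ = 0.67:
  ψ = 0.670: g = -0.4225, g' = -0.946 → ψ = 0.223
  ψ = 0.223: g = -0.0868, g' = -0.684 → ψ = 0.096
  ψ = 0.096: g = 0.0027, g' = -0.736 → ψ = 0.100
Converged at ψ = 0.100.
Compositions from xᵢ = zᵢ/(1+ψ(Kᵢ−1)), yᵢ = Kᵢxᵢ:
  isobutane: x = 0.107, y = 0.253
  1-butene: x = 0.216, y = 0.477
  isopentane: x = 0.128, y = 0.088
  acetone: x = 0.549, y = 0.181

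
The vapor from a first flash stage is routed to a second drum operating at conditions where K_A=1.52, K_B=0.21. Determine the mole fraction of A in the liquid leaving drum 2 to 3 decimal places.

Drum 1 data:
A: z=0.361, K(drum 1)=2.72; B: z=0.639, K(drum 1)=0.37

Drum 1:
Rachford–Rice: g(ψ₁) = Σ zᵢ(Kᵢ−1)/(1+ψ₁(Kᵢ−1)) = 0.
Feasibility: ΣzᵢKᵢ = 1.218, Σzᵢ/Kᵢ = 1.860 — both > 1, two phases present.
Binary case is linear: z₁(K₁−1)(1+ψ₁(K₂−1)) + z₂(K₂−1)(1+ψ₁(K₁−1)) = 0
⇒ ψ₁ = [z₁(K₁−1)+z₂(K₂−1)] / [−(K₁−1)(K₂−1)] = 0.2184/1.0836 = 0.202
Drum-1 compositions:
  A: x = 0.268, y = 0.729
  B: x = 0.732, y = 0.271
Drum-2 feed = drum-1 vapor: z₂ = (0.7292, 0.2708).
Drum 2:
Let ψ₂ = V/F and solve Σ zᵢ(Kᵢ−1)/(1+ψ₂(Kᵢ−1)) = 0.
g(0) = ΣzᵢKᵢ − 1 = 0.165 and g(1) = 1 − Σzᵢ/Kᵢ = -0.769, so a root lies in (0, 1).
Binary case is linear: z₁(K₁−1)(1+ψ₂(K₂−1)) + z₂(K₂−1)(1+ψ₂(K₁−1)) = 0
⇒ ψ₂ = [z₁(K₁−1)+z₂(K₂−1)] / [−(K₁−1)(K₂−1)] = 0.1652/0.4108 = 0.402
  A: x = 0.603, y = 0.917
  B: x = 0.397, y = 0.083

x_A (drum 2) = 0.603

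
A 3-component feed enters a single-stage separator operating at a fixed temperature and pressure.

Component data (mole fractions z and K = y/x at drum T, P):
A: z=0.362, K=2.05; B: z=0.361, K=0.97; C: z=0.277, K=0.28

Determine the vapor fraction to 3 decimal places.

ψ = 0.351

Material balance + equilibrium reduce to Σ zᵢ(Kᵢ−1)/(1+ψ(Kᵢ−1)) = 0.
Check two-phase: ΣzᵢKᵢ = 1.170 > 1 and Σzᵢ/Kᵢ = 1.538 > 1, so g(0) = 0.170 > 0 and g(1) = -0.538 < 0.
Newton–Raphson from ψ = 0.6:
  ψ = 0.600: g = -0.1290, g' = -0.596 → ψ = 0.383
  ψ = 0.383: g = -0.0155, g' = -0.477 → ψ = 0.351
Converged at ψ = 0.351.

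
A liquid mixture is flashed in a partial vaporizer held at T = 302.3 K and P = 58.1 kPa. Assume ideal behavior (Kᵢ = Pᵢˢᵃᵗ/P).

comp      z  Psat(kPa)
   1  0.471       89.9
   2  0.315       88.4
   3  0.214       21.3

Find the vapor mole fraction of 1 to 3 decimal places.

y_1 = 0.499

Raoult's law: Kᵢ = Pᵢˢᵃᵗ/P = Pᵢˢᵃᵗ/58.1.
  K_1 = 89.9/58.1 = 1.54733, K_2 = 88.4/58.1 = 1.52151, K_3 = 21.3/58.1 = 0.36661
Let ψ = V/F and solve Σ zᵢ(Kᵢ−1)/(1+ψ(Kᵢ−1)) = 0.
Check two-phase: ΣzᵢKᵢ = 1.287 > 1 and Σzᵢ/Kᵢ = 1.095 > 1, so g(0) = 0.287 > 0 and g(1) = -0.095 < 0.
Newton iteration, ψ⁰ = 0.5:
  ψ = 0.500: g = 0.1343, g' = -0.325 → ψ = 0.914
  ψ = 0.914: g = -0.0386, g' = -0.586 → ψ = 0.848
  ψ = 0.848: g = -0.0027, g' = -0.507 → ψ = 0.842
Converged at ψ = 0.842.
Compositions from xᵢ = zᵢ/(1+ψ(Kᵢ−1)), yᵢ = Kᵢxᵢ:
  1: x = 0.322, y = 0.499
  2: x = 0.219, y = 0.333
  3: x = 0.459, y = 0.168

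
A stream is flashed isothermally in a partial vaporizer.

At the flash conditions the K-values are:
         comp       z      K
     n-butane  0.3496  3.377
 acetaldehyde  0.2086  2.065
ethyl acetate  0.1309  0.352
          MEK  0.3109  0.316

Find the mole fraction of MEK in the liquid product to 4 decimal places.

x_MEK = 0.5143

Material balance + equilibrium reduce to Σ zᵢ(Kᵢ−1)/(1+V/F(Kᵢ−1)) = 0.
Feasibility: ΣzᵢKᵢ = 1.7557, Σzᵢ/Kᵢ = 1.5603 — both > 1, two phases present.
Newton–Raphson from V/F = 0.5:
  V/F = 0.5000: g = 0.07601, g' = -0.9694 → V/F = 0.5784
  V/F = 0.5784: g = -0.00016, g' = -0.9797 → V/F = 0.5783
Converged at V/F = 0.5783.
Compositions from xᵢ = zᵢ/(1+V/F(Kᵢ−1)), yᵢ = Kᵢxᵢ:
  n-butane: x = 0.1472, y = 0.4972
  acetaldehyde: x = 0.1291, y = 0.2666
  ethyl acetate: x = 0.2093, y = 0.0737
  MEK: x = 0.5143, y = 0.1625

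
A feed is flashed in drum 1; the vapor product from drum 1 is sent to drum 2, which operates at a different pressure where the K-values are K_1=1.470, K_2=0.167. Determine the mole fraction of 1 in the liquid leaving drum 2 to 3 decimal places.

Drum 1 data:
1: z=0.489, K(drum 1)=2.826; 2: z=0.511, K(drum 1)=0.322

x_1 (drum 2) = 0.639

Drum 1:
Binary case is linear: z₁(K₁−1)(1+ψ₁(K₂−1)) + z₂(K₂−1)(1+ψ₁(K₁−1)) = 0
⇒ ψ₁ = [z₁(K₁−1)+z₂(K₂−1)] / [−(K₁−1)(K₂−1)] = 0.5465/1.2380 = 0.441
Drum-1 compositions:
  1: x = 0.271, y = 0.765
  2: x = 0.729, y = 0.235
Drum-2 feed = drum-1 vapor: z₂ = (0.7652, 0.2348).
Drum 2:
Rachford–Rice: g(ψ₂) = Σ zᵢ(Kᵢ−1)/(1+ψ₂(Kᵢ−1)) = 0.
Feasibility: ΣzᵢKᵢ = 1.164, Σzᵢ/Kᵢ = 1.927 — both > 1, two phases present.
Binary case is linear: z₁(K₁−1)(1+ψ₂(K₂−1)) + z₂(K₂−1)(1+ψ₂(K₁−1)) = 0
⇒ ψ₂ = [z₁(K₁−1)+z₂(K₂−1)] / [−(K₁−1)(K₂−1)] = 0.1640/0.3915 = 0.419
  1: x = 0.639, y = 0.940
  2: x = 0.361, y = 0.060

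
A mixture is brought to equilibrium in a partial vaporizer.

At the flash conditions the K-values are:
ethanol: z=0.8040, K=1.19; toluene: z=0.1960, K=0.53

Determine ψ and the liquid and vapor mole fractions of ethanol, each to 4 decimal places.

ψ = 0.6791, x_ethanol = 0.7121, y_ethanol = 0.8474

Binary case is linear: z₁(K₁−1)(1+ψ(K₂−1)) + z₂(K₂−1)(1+ψ(K₁−1)) = 0
⇒ ψ = [z₁(K₁−1)+z₂(K₂−1)] / [−(K₁−1)(K₂−1)] = 0.06064/0.08930 = 0.6791
Compositions from xᵢ = zᵢ/(1+ψ(Kᵢ−1)), yᵢ = Kᵢxᵢ:
  ethanol: x = 0.7121, y = 0.8474
  toluene: x = 0.2879, y = 0.1526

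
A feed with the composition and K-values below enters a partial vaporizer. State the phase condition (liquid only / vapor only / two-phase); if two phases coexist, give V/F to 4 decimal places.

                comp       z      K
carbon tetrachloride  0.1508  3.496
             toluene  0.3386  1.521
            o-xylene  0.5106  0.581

two-phase, V/F = 0.5981

ΣzᵢKᵢ = 1.3389; Σzᵢ/Kᵢ = 1.1446.
Both exceed 1, so a two-phase solution exists.
Let ψ = V/F and solve Σ zᵢ(Kᵢ−1)/(1+ψ(Kᵢ−1)) = 0.
Newton iteration, ψ⁰ = 0.5:
  ψ = 0.5000: g = 0.03675, g' = -0.3872 → ψ = 0.5949
  ψ = 0.5949: g = 0.00117, g' = -0.3648 → ψ = 0.5981
Converged at ψ = 0.5981.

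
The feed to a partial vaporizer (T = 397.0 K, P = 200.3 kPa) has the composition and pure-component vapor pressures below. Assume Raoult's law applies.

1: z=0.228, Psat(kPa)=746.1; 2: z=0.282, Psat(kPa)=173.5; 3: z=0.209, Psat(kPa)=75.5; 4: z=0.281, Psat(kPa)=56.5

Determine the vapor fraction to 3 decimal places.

ψ = 0.180

Raoult's law: Kᵢ = Pᵢˢᵃᵗ/P = Pᵢˢᵃᵗ/200.3.
  K_1 = 746.1/200.3 = 3.72491, K_2 = 173.5/200.3 = 0.86620, K_3 = 75.5/200.3 = 0.37693, K_4 = 56.5/200.3 = 0.28208
Let ψ = V/F and solve Σ zᵢ(Kᵢ−1)/(1+ψ(Kᵢ−1)) = 0.
g(0) = ΣzᵢKᵢ − 1 = 0.252 and g(1) = 1 − Σzᵢ/Kᵢ = -0.937, so a root lies in (0, 1).
Newton iteration, ψ⁰ = 0.33:
  ψ = 0.330: g = -0.1406, g' = -0.852 → ψ = 0.165
  ψ = 0.165: g = 0.0161, g' = -1.098 → ψ = 0.180
Converged at ψ = 0.180.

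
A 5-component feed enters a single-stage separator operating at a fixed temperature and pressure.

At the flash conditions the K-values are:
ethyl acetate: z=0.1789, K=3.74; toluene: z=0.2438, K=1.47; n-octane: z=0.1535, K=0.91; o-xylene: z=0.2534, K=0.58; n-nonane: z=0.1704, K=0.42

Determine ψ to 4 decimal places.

Material balance + equilibrium reduce to Σ zᵢ(Kᵢ−1)/(1+ψ(Kᵢ−1)) = 0.
Check two-phase: ΣzᵢKᵢ = 1.3857 > 1 and Σzᵢ/Kᵢ = 1.2250 > 1, so g(0) = 0.3857 > 0 and g(1) = -0.2250 < 0.
Iterate (Newton) starting at ψ = 0.5:
  ψ = 0.5000: g = 0.01123, g' = -0.4611 → ψ = 0.5243
  ψ = 0.5243: g = 0.00009, g' = -0.4541 → ψ = 0.5245
Converged at ψ = 0.5245.

ψ = 0.5245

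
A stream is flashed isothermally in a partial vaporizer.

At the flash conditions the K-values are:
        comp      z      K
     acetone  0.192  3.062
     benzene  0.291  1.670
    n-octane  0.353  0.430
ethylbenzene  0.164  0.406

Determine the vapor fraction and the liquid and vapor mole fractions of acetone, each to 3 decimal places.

ψ = 0.372, x_acetone = 0.109, y_acetone = 0.333

Rachford–Rice: g(ψ) = Σ zᵢ(Kᵢ−1)/(1+ψ(Kᵢ−1)) = 0.
g(0) = ΣzᵢKᵢ − 1 = 0.292 and g(1) = 1 − Σzᵢ/Kᵢ = -0.462, so a root lies in (0, 1).
Newton iteration, ψ⁰ = 0.5:
  ψ = 0.500: g = -0.0790, g' = -0.613 → ψ = 0.371
  ψ = 0.371: g = 0.0003, g' = -0.625 → ψ = 0.372
Converged at ψ = 0.372.
Compositions from xᵢ = zᵢ/(1+ψ(Kᵢ−1)), yᵢ = Kᵢxᵢ:
  acetone: x = 0.109, y = 0.333
  benzene: x = 0.233, y = 0.389
  n-octane: x = 0.448, y = 0.193
  ethylbenzene: x = 0.210, y = 0.085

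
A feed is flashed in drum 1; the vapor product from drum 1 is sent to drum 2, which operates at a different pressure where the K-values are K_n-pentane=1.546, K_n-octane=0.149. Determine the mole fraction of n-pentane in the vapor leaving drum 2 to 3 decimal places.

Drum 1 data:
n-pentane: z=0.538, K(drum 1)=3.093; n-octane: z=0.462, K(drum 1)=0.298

y_n-pentane (drum 2) = 0.942

Drum 1:
Newton iteration, ψ₁⁰ = 0.69:
  ψ₁ = 0.690: g = -0.1683, g' = -1.251 → ψ₁ = 0.555
  ψ₁ = 0.555: g = -0.0109, g' = -1.116 → ψ₁ = 0.546
Converged at ψ₁ = 0.546.
Drum-1 compositions:
  n-pentane: x = 0.251, y = 0.777
  n-octane: x = 0.749, y = 0.223
Drum-2 feed = drum-1 vapor: z₂ = (0.7768, 0.2232).
Drum 2:
Let ψ₂ = V/F and solve Σ zᵢ(Kᵢ−1)/(1+ψ₂(Kᵢ−1)) = 0.
Feasibility: ΣzᵢKᵢ = 1.234, Σzᵢ/Kᵢ = 2.000 — both > 1, two phases present.
Binary case is linear: z₁(K₁−1)(1+ψ₂(K₂−1)) + z₂(K₂−1)(1+ψ₂(K₁−1)) = 0
⇒ ψ₂ = [z₁(K₁−1)+z₂(K₂−1)] / [−(K₁−1)(K₂−1)] = 0.2343/0.4646 = 0.504
  n-pentane: x = 0.609, y = 0.942
  n-octane: x = 0.391, y = 0.058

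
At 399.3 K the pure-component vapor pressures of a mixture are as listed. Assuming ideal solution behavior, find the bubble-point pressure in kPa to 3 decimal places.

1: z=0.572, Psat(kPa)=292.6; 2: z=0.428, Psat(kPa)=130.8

At the bubble point ψ → 0, so ΣzᵢKᵢ = 1 with Kᵢ = Pᵢˢᵃᵗ/P ⇒ P = ΣzᵢPᵢˢᵃᵗ.
P = 0.572·292.6 + 0.428·130.8 = 223.350 kPa

Pbub = 223.350 kPa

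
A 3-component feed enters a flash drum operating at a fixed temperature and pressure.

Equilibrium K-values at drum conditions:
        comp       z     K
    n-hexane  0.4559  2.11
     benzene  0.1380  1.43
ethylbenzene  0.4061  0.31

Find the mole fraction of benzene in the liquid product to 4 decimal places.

Material balance + equilibrium reduce to Σ zᵢ(Kᵢ−1)/(1+V/F(Kᵢ−1)) = 0.
Feasibility: ΣzᵢKᵢ = 1.2852, Σzᵢ/Kᵢ = 1.6226 — both > 1, two phases present.
Newton–Raphson from V/F = 0.57:
  V/F = 0.5700: g = -0.10425, g' = -0.7524 → V/F = 0.4314
  V/F = 0.4314: g = -0.00676, g' = -0.6670 → V/F = 0.4213
Converged at V/F = 0.4213.
Compositions from xᵢ = zᵢ/(1+V/F(Kᵢ−1)), yᵢ = Kᵢxᵢ:
  n-hexane: x = 0.3106, y = 0.6554
  benzene: x = 0.1168, y = 0.1671
  ethylbenzene: x = 0.5725, y = 0.1775

x_benzene = 0.1168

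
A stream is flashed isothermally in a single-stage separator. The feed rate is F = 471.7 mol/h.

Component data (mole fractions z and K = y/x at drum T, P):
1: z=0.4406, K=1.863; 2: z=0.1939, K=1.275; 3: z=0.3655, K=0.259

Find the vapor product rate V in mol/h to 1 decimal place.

V = 144.1 mol/h

Material balance + equilibrium reduce to Σ zᵢ(Kᵢ−1)/(1+ψ(Kᵢ−1)) = 0.
Feasibility: ΣzᵢKᵢ = 1.1627, Σzᵢ/Kᵢ = 1.7998 — both > 1, two phases present.
Newton iteration, ψ⁰ = 0.43:
  ψ = 0.4300: g = -0.07248, g' = -0.6186 → ψ = 0.3128
  ψ = 0.3128: g = -0.00406, g' = -0.5560 → ψ = 0.3055
Converged at ψ = 0.3055.
Then V = ψ·F = 0.3055·471.7 = 144.1 mol/h and L = F − V = 327.6 mol/h.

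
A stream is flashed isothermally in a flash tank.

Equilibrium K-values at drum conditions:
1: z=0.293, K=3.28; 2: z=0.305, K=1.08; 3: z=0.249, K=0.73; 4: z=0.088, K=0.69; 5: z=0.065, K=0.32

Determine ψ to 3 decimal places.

Let ψ = V/F and solve Σ zᵢ(Kᵢ−1)/(1+ψ(Kᵢ−1)) = 0.
Check two-phase: ΣzᵢKᵢ = 1.554 > 1 and Σzᵢ/Kᵢ = 1.043 > 1, so g(0) = 0.554 > 0 and g(1) = -0.043 < 0.
Iterate (Newton) starting at ψ = 0.44:
  ψ = 0.440: g = 0.1861, g' = -0.477 → ψ = 0.830
  ψ = 0.830: g = 0.0290, g' = -0.388 → ψ = 0.905
  ψ = 0.905: g = -0.0009, g' = -0.415 → ψ = 0.903
Converged at ψ = 0.903.

ψ = 0.903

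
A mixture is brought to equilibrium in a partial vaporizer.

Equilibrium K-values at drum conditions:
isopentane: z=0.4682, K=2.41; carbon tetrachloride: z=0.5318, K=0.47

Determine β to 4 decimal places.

β = 0.5062

Material balance + equilibrium reduce to Σ zᵢ(Kᵢ−1)/(1+β(Kᵢ−1)) = 0.
Feasibility: ΣzᵢKᵢ = 1.3783, Σzᵢ/Kᵢ = 1.3258 — both > 1, two phases present.
Binary case is linear: z₁(K₁−1)(1+β(K₂−1)) + z₂(K₂−1)(1+β(K₁−1)) = 0
⇒ β = [z₁(K₁−1)+z₂(K₂−1)] / [−(K₁−1)(K₂−1)] = 0.37831/0.74730 = 0.5062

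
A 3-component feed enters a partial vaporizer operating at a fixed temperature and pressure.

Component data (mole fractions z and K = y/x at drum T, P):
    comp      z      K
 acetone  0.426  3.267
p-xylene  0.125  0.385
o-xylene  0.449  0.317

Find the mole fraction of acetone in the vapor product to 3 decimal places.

Let ψ = V/F and solve Σ zᵢ(Kᵢ−1)/(1+ψ(Kᵢ−1)) = 0.
Feasibility: ΣzᵢKᵢ = 1.582, Σzᵢ/Kᵢ = 1.871 — both > 1, two phases present.
Iterate (Newton) starting at ψ = 0.5:
  ψ = 0.500: g = -0.1241, g' = -1.063 → ψ = 0.383
  ψ = 0.383: g = 0.0008, g' = -1.092 → ψ = 0.384
Converged at ψ = 0.384.
Compositions from xᵢ = zᵢ/(1+ψ(Kᵢ−1)), yᵢ = Kᵢxᵢ:
  acetone: x = 0.228, y = 0.744
  p-xylene: x = 0.164, y = 0.063
  o-xylene: x = 0.609, y = 0.193

y_acetone = 0.744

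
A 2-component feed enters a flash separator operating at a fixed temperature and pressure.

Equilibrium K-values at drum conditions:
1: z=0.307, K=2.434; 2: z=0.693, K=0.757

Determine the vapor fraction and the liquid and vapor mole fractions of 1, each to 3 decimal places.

ψ = 0.780, x_1 = 0.145, y_1 = 0.353

Newton iteration, ψ⁰ = 0.5:
  ψ = 0.500: g = 0.0647, g' = -0.267 → ψ = 0.742
  ψ = 0.742: g = 0.0078, g' = -0.209 → ψ = 0.780
Converged at ψ = 0.780.
Compositions from xᵢ = zᵢ/(1+ψ(Kᵢ−1)), yᵢ = Kᵢxᵢ:
  1: x = 0.145, y = 0.353
  2: x = 0.855, y = 0.647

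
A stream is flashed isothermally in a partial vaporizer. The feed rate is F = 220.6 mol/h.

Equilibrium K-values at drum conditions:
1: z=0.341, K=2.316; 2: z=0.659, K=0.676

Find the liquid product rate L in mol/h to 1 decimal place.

L = 98.9 mol/h

Rachford–Rice: g(ψ) = Σ zᵢ(Kᵢ−1)/(1+ψ(Kᵢ−1)) = 0.
Check two-phase: ΣzᵢKᵢ = 1.235 > 1 and Σzᵢ/Kᵢ = 1.122 > 1, so g(0) = 0.235 > 0 and g(1) = -0.122 < 0.
Binary case is linear: z₁(K₁−1)(1+ψ(K₂−1)) + z₂(K₂−1)(1+ψ(K₁−1)) = 0
⇒ ψ = [z₁(K₁−1)+z₂(K₂−1)] / [−(K₁−1)(K₂−1)] = 0.2352/0.4264 = 0.552
Then V = ψ·F = 0.5517·220.6 = 121.7 mol/h and L = F − V = 98.9 mol/h.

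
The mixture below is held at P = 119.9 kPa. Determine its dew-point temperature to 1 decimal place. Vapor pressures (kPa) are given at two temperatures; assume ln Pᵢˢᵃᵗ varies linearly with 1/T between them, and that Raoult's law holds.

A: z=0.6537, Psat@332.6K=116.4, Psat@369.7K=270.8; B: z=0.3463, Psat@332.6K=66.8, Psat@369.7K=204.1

Dew-point temperature: Σzᵢ·P/Pᵢˢᵃᵗ(T) = 1. Interpolate ln Pᵢˢᵃᵗ = aᵢ + bᵢ/T.
  T = 332.6 K: ΣzᵢP/Pᵢˢᵃᵗ = 1.2949
  T = 369.7 K: ΣzᵢP/Pᵢˢᵃᵗ = 0.4929
  T = 351.1 K: ΣzᵢP/Pᵢˢᵃᵗ = 0.7780
  T = 341.9 K: ΣzᵢP/Pᵢˢᵃᵗ = 0.9948
  T = 337.2 K: ΣzᵢP/Pᵢˢᵃᵗ = 1.1344
  T = 339.5 K: ΣzᵢP/Pᵢˢᵃᵗ = 1.0633
Interpolating between 339.5 K and 341.9 K gives T ≈ 341.7 K.

T = 341.7 K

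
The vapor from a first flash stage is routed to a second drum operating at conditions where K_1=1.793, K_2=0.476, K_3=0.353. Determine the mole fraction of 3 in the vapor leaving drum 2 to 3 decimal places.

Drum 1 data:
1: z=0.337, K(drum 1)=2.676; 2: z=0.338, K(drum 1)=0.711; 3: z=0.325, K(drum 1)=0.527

Drum 1:
Let ψ₁ = V/F and solve Σ zᵢ(Kᵢ−1)/(1+ψ₁(Kᵢ−1)) = 0.
g(0) = ΣzᵢKᵢ − 1 = 0.313 and g(1) = 1 − Σzᵢ/Kᵢ = -0.218, so a root lies in (0, 1).
Newton iteration, ψ₁⁰ = 0.47:
  ψ₁ = 0.470: g = 0.0052, g' = -0.454 → ψ₁ = 0.482
Converged at ψ₁ = 0.482.
Drum-1 compositions:
  1: x = 0.186, y = 0.499
  2: x = 0.393, y = 0.279
  3: x = 0.421, y = 0.222
Drum-2 feed = drum-1 vapor: z₂ = (0.4990, 0.2792, 0.2218).
Drum 2:
Let ψ₂ = V/F and solve Σ zᵢ(Kᵢ−1)/(1+ψ₂(Kᵢ−1)) = 0.
Feasibility: ΣzᵢKᵢ = 1.106, Σzᵢ/Kᵢ = 1.493 — both > 1, two phases present.
Iterate (Newton) starting at ψ₂ = 0.42:
  ψ₂ = 0.420: g = -0.0878, g' = -0.478 → ψ₂ = 0.236
  ψ₂ = 0.236: g = -0.0031, g' = -0.452 → ψ₂ = 0.229
Converged at ψ₂ = 0.229.
  1: x = 0.422, y = 0.757
  2: x = 0.317, y = 0.151
  3: x = 0.260, y = 0.092

y_3 (drum 2) = 0.092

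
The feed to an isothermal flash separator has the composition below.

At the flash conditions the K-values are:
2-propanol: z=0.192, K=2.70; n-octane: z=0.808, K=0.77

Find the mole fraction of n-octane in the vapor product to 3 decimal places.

y_n-octane = 0.678

Rachford–Rice: g(β) = Σ zᵢ(Kᵢ−1)/(1+β(Kᵢ−1)) = 0.
Feasibility: ΣzᵢKᵢ = 1.141, Σzᵢ/Kᵢ = 1.120 — both > 1, two phases present.
Iterate (Newton) starting at β = 0.5:
  β = 0.500: g = -0.0336, g' = -0.217 → β = 0.345
  β = 0.345: g = 0.0038, g' = -0.271 → β = 0.359
Converged at β = 0.359.
Compositions from xᵢ = zᵢ/(1+β(Kᵢ−1)), yᵢ = Kᵢxᵢ:
  2-propanol: x = 0.119, y = 0.322
  n-octane: x = 0.881, y = 0.678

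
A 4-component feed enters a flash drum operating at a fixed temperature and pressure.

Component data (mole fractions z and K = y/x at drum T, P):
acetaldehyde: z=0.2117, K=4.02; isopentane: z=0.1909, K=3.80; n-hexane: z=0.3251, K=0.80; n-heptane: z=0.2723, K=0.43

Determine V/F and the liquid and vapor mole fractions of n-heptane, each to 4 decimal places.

V/F = 0.7831, x_n-heptane = 0.4918, y_n-heptane = 0.2115

Rachford–Rice: g(V/F) = Σ zᵢ(Kᵢ−1)/(1+V/F(Kᵢ−1)) = 0.
Check two-phase: ΣzᵢKᵢ = 1.9536 > 1 and Σzᵢ/Kᵢ = 1.1425 > 1, so g(0) = 0.9536 > 0 and g(1) = -0.1425 < 0.
Newton iteration, V/F⁰ = 0.64:
  V/F = 0.6400: g = 0.09053, g' = -0.6528 → V/F = 0.7787
  V/F = 0.7787: g = 0.00274, g' = -0.6241 → V/F = 0.7831
Converged at V/F = 0.7831.
Compositions from xᵢ = zᵢ/(1+V/F(Kᵢ−1)), yᵢ = Kᵢxᵢ:
  acetaldehyde: x = 0.0629, y = 0.2529
  isopentane: x = 0.0598, y = 0.2272
  n-hexane: x = 0.3855, y = 0.3084
  n-heptane: x = 0.4918, y = 0.2115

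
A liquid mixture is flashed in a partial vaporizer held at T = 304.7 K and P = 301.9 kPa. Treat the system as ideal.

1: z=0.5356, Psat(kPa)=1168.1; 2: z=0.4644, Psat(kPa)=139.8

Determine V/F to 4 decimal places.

Raoult's law: Kᵢ = Pᵢˢᵃᵗ/P = Pᵢˢᵃᵗ/301.9.
  K_1 = 1168.1/301.9 = 3.869162, K_2 = 139.8/301.9 = 0.463067
Material balance + equilibrium reduce to Σ zᵢ(Kᵢ−1)/(1+V/F(Kᵢ−1)) = 0.
Check two-phase: ΣzᵢKᵢ = 2.2874 > 1 and Σzᵢ/Kᵢ = 1.1413 > 1, so g(0) = 1.2874 > 0 and g(1) = -0.1413 < 0.
Binary case is linear: z₁(K₁−1)(1+V/F(K₂−1)) + z₂(K₂−1)(1+V/F(K₁−1)) = 0
⇒ V/F = [z₁(K₁−1)+z₂(K₂−1)] / [−(K₁−1)(K₂−1)] = 1.28737/1.54055 = 0.8357

V/F = 0.8357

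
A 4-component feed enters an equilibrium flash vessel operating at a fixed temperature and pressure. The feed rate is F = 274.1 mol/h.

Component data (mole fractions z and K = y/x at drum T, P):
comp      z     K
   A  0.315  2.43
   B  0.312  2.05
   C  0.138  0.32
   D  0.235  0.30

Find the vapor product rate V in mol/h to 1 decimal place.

Rachford–Rice: g(V/F) = Σ zᵢ(Kᵢ−1)/(1+V/F(Kᵢ−1)) = 0.
g(0) = ΣzᵢKᵢ − 1 = 0.520 and g(1) = 1 − Σzᵢ/Kᵢ = -0.496, so a root lies in (0, 1).
Newton iteration, V/F⁰ = 0.5:
  V/F = 0.500: g = 0.0822, g' = -0.786 → V/F = 0.605
  V/F = 0.605: g = -0.0026, g' = -0.844 → V/F = 0.602
Converged at V/F = 0.602.
Then V = V/F·F = 0.6015·274.1 = 164.9 mol/h and L = F − V = 109.2 mol/h.

V = 164.9 mol/h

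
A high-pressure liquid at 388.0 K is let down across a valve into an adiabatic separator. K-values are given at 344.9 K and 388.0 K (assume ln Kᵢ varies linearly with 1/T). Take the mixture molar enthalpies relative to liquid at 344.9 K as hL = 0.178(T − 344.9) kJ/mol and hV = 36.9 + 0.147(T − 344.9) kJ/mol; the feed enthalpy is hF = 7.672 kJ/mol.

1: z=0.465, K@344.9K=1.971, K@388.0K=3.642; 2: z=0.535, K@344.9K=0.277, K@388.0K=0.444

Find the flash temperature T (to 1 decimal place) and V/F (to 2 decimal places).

Adiabatic flash: solve Rachford–Rice at each trial T, then check hF = ψ·hV(T) + (1−ψ)·hL(T).
  T = 344.9 K: K = (1.971, 0.277), RR gives ψ = 0.092, H_out = 3.401 kJ/mol
  T = 388.0 K: K = (3.642, 0.444), RR gives ψ = 0.634, H_out = 30.213 kJ/mol
  T = 366.4 K: K = (2.726, 0.355), RR gives ψ = 0.411, H_out = 18.735 kJ/mol
  T = 355.6 K: K = (2.328, 0.315), RR gives ψ = 0.276, H_out = 11.984 kJ/mol
  T = 350.2 K: K = (2.143, 0.295), RR gives ψ = 0.192, H_out = 7.992 kJ/mol
  T = 347.5 K: K = (2.054, 0.286), RR gives ψ = 0.144, H_out = 5.755 kJ/mol
  T = 348.9 K: K = (2.100, 0.291), RR gives ψ = 0.169, H_out = 6.938 kJ/mol
Linear interpolation between T = 348.9 (H_out = 6.938) and T = 350.2 (H_out = 7.992) on hF = 7.672 gives T ≈ 349.8 K, at which ψ = 0.19.

T = 349.8 K, V/F = 0.19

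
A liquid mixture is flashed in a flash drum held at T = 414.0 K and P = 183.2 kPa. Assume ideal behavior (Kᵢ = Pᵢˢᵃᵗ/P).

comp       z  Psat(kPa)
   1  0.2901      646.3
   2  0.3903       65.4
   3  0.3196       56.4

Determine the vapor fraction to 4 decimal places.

Raoult's law: Kᵢ = Pᵢˢᵃᵗ/P = Pᵢˢᵃᵗ/183.2.
  K_1 = 646.3/183.2 = 3.527838, K_2 = 65.4/183.2 = 0.356987, K_3 = 56.4/183.2 = 0.307860
Material balance + equilibrium reduce to Σ zᵢ(Kᵢ−1)/(1+ψ(Kᵢ−1)) = 0.
Feasibility: ΣzᵢKᵢ = 1.2612, Σzᵢ/Kᵢ = 2.2137 — both > 1, two phases present.
Newton–Raphson from ψ = 0.5:
  ψ = 0.5000: g = -0.38425, g' = -1.0703 → ψ = 0.1410
  ψ = 0.1410: g = 0.01954, g' = -1.3908 → ψ = 0.1550
  ψ = 0.1550: g = 0.00030, g' = -1.3481 → ψ = 0.1553
Converged at ψ = 0.1553.

ψ = 0.1553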